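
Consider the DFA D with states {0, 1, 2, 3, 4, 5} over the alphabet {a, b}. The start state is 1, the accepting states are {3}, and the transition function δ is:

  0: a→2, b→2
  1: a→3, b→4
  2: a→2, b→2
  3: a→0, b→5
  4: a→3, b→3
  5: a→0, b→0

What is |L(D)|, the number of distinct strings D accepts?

The useful subgraph on states {1, 3, 4} is acyclic, so L(D) is finite; the longest accepting path visits 3 useful states, giving maximum string length 2.
Counting accepting paths from 1 by length: 1 of length 1, 2 of length 2. Total 3.

3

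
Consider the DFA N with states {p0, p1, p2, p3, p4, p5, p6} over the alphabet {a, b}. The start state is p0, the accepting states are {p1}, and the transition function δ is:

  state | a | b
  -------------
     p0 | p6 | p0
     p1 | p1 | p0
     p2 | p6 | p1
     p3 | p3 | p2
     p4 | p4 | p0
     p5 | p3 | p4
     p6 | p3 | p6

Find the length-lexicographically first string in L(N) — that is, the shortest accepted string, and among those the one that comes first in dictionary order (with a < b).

aabb

A breadth-first search from p0 reaches an accepting state first via the path p0 → p6 → p3 → p2 → p1 on input aabb.
No string of length < 4 is accepted (BFS exhausts all shorter strings without reaching an accepting state), and aabb is the lexicographically least accepting string of length 4.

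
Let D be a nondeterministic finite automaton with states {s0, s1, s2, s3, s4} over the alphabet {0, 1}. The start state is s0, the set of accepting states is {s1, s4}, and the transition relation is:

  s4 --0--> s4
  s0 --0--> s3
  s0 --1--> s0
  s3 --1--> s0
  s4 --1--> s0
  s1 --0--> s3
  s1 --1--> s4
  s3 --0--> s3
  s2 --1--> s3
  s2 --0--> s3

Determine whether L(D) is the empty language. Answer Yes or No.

The states reachable from the start state are {s0, s3}.
None of the accepting states {s1, s4} is reachable, so no string is accepted and L(D) = ∅.

Yes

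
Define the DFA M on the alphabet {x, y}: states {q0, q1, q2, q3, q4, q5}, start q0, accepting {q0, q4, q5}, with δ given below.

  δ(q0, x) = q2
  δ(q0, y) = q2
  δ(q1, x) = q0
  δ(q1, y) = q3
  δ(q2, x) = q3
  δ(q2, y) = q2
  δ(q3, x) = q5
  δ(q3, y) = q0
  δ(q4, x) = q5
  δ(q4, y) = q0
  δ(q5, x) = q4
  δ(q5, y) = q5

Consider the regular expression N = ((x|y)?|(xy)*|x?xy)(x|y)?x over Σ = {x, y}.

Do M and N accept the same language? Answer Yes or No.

No

The empty string ε is accepted by M but rejected by N.
So L(M) ≠ L(N).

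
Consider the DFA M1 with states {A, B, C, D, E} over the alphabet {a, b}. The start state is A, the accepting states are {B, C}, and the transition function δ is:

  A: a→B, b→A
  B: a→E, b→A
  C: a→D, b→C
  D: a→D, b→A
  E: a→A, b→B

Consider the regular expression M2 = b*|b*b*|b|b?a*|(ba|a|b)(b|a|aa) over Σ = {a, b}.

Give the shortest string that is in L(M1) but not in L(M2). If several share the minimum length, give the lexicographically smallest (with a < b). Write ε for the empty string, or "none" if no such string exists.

aab

The string aab is accepted by M1 but not by M2.
No shorter string lies in the difference, and aab is the lexicographically first length-3 string in L(M1) \ L(M2).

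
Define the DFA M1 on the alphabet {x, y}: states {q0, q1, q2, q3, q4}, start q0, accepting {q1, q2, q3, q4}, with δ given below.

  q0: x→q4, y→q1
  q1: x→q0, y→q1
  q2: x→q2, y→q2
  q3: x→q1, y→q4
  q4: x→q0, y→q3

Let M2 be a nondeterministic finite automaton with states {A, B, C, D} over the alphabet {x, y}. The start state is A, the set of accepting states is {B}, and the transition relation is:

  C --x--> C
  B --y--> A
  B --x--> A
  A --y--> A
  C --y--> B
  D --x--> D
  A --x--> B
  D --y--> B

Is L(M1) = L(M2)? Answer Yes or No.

The string y is accepted by M1 but rejected by M2.
So L(M1) ≠ L(M2).

No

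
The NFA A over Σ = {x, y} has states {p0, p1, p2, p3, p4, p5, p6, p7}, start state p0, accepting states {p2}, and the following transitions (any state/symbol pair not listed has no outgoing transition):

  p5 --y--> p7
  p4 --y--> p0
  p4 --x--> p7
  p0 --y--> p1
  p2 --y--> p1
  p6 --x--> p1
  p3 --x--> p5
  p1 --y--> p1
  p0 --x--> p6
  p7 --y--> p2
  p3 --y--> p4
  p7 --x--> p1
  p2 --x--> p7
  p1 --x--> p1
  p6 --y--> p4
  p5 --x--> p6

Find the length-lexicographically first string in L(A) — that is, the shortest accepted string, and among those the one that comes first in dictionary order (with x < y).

A breadth-first search from p0 reaches an accepting state first via the path p0 → p6 → p4 → p7 → p2 on input xyxy.
No string of length < 4 is accepted (BFS exhausts all shorter strings without reaching an accepting state), and xyxy is the lexicographically least accepting string of length 4.

xyxy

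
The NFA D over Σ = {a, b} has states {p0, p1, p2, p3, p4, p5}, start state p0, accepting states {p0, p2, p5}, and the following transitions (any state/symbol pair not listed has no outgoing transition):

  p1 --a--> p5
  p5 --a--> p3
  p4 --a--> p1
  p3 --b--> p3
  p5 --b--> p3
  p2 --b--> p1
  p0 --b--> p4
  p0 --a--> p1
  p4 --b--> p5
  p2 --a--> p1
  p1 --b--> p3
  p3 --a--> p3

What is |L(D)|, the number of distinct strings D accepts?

The useful subgraph on states {p0, p1, p4, p5} is acyclic, so L(D) is finite; the longest accepting path visits 4 useful states, giving maximum string length 3.
Counting accepting paths from p0 by length: 1 of length 0, 2 of length 2, 1 of length 3. Total 4.

4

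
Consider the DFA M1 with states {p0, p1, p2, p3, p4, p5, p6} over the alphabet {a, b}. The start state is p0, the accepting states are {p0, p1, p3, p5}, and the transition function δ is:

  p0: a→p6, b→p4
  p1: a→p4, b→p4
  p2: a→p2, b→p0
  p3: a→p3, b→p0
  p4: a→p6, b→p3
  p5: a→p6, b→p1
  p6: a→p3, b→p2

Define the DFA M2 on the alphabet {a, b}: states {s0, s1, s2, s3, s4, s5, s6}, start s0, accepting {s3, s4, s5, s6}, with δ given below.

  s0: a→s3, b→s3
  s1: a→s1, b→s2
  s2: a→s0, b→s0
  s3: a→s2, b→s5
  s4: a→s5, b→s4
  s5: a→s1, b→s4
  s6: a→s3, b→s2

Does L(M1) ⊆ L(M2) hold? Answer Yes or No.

The empty string ε is in L(M1) but not in L(M2).
So L(M1) ⊄ L(M2).

No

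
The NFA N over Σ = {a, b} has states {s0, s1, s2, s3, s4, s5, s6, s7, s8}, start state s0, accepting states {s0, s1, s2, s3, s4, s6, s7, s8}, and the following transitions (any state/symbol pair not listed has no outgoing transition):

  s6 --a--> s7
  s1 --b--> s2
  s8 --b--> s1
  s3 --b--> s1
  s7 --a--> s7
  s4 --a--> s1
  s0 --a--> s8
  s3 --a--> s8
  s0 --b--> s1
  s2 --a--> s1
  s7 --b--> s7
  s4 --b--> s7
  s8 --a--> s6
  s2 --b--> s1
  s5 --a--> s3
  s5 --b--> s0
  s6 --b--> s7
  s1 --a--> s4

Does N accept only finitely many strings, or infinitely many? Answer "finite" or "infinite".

State s1 is reachable from the start and can reach an accepting state, and it lies on the cycle s1 → s2 → s1.
Traversing that cycle any number of times yields accepted strings of unbounded length, so the language is infinite.

infinite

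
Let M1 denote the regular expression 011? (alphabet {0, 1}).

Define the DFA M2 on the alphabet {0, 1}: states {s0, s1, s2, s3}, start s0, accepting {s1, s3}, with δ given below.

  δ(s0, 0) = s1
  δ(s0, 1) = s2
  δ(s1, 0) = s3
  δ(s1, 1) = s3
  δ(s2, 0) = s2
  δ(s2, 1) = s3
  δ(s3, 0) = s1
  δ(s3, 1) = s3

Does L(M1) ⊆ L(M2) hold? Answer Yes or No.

Converting the expression M1 to a DFA (subset construction, then merging equivalent states) gives the minimal DFA with states {r0, r1, r2, r3, r4}, start state r0, accepting states {r3, r4} and transitions r0: 0→r1, 1→r2; r1: 0→r2, 1→r3; r2: 0→r2, 1→r2; r3: 0→r2, 1→r4; r4: 0→r2, 1→r2.
Exploring the product automaton M1 × M2 from the start pair (r0, s0), following both machines on each input symbol, reaches 7 state pairs: (r0, s0), (r1, s1), (r2, s2), (r2, s3), (r3, s3), (r2, s1), (r4, s3).
M1 accepts in {r3, r4} and M2 accepts in {s1, s3}. The reachable pairs whose M1-component is accepting are (r3, s3), (r4, s3); in each of them the M2-component is accepting too, so the product for L(M1) \ L(M2) (M1-component accepting, M2-component rejecting) has no reachable accepting pair and the difference is empty.
Hence every string in L(M1) is also in L(M2).

Yes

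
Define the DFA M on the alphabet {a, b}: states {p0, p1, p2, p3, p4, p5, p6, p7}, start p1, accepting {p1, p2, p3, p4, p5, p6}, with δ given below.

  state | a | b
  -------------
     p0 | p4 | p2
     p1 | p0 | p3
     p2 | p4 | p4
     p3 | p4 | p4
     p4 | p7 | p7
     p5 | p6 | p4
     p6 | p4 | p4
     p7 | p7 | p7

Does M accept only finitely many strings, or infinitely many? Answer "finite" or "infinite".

finite

The useful states (reachable from p1 and able to reach an accepting state) are {p0, p1, p2, p3, p4}.
Restricted to these states the transition graph has no cycle, so every accepting path has bounded length and L is finite.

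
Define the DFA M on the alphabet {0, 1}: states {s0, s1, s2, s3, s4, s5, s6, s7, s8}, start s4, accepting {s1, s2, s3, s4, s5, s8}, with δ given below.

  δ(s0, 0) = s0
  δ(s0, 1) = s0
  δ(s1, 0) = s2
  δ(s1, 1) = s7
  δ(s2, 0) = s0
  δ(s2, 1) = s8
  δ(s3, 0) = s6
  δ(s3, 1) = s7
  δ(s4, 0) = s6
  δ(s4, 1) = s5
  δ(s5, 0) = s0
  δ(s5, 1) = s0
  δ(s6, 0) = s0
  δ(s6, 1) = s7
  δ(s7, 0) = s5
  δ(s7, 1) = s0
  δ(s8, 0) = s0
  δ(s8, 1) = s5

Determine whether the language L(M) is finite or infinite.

The useful states (reachable from s4 and able to reach an accepting state) are {s4, s5, s6, s7}.
Restricted to these states the transition graph has no cycle, so every accepting path has bounded length and L is finite.

finite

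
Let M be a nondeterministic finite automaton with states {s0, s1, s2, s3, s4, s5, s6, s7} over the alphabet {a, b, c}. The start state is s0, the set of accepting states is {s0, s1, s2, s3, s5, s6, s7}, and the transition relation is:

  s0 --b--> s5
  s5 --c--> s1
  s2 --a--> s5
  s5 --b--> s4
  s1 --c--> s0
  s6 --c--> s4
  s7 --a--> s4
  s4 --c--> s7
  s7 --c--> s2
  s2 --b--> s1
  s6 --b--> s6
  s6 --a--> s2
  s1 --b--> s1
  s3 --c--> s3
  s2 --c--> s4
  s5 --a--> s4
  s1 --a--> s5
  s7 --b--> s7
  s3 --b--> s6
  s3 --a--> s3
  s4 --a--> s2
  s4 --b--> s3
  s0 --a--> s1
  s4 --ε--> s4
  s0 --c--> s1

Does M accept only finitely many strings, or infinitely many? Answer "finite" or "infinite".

State s0 is reachable from the start and can reach an accepting state, and it lies on the cycle s0 → s1 → s0.
Traversing that cycle any number of times yields accepted strings of unbounded length, so the language is infinite.

infinite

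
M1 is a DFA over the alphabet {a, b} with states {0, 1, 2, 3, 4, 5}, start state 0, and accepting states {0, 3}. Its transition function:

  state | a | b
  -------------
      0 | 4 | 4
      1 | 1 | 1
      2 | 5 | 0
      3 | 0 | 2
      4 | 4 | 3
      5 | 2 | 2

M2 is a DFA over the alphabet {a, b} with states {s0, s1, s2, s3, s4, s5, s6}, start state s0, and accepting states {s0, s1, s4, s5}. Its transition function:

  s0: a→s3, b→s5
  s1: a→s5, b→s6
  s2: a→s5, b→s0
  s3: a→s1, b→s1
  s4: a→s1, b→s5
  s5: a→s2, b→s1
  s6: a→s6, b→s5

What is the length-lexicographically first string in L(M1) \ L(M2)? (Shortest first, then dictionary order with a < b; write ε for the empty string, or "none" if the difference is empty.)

The string aab is accepted by M1 but not by M2.
No shorter string lies in the difference, and aab is the lexicographically first length-3 string in L(M1) \ L(M2).

aab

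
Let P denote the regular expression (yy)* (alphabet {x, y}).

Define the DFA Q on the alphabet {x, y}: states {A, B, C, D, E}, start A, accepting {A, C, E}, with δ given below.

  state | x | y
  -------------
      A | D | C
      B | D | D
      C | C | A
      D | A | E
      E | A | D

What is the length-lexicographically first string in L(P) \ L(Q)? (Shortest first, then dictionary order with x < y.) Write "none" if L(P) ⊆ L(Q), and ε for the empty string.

none

Converting the expression P to a DFA (subset construction, then merging equivalent states) gives the minimal DFA with states {p0, p1, p2}, start state p0, accepting states {p0} and transitions p0: x→p1, y→p2; p1: x→p1, y→p1; p2: x→p1, y→p0.
Exploring the product automaton P × Q from the start pair (p0, A), following both machines on each input symbol, reaches 6 state pairs: (p0, A), (p1, D), (p2, C), (p1, A), (p1, E), (p1, C).
P accepts in {p0} and Q accepts in {A, C, E}. The reachable pairs whose P-component is accepting are (p0, A); in each of them the Q-component is accepting too, so the product for L(P) \ L(Q) (P-component accepting, Q-component rejecting) has no reachable accepting pair and the difference is empty.
So every string accepted by P is also accepted by Q: L(P) \ L(Q) = ∅ and there is no such string.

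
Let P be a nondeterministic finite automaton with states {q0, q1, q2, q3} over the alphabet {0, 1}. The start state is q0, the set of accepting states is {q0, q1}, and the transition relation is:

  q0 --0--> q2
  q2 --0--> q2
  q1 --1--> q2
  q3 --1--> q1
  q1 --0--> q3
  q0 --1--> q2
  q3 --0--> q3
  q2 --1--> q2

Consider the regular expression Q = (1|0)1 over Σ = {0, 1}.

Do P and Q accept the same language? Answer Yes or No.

The empty string ε is accepted by P but rejected by Q.
So L(P) ≠ L(Q).

No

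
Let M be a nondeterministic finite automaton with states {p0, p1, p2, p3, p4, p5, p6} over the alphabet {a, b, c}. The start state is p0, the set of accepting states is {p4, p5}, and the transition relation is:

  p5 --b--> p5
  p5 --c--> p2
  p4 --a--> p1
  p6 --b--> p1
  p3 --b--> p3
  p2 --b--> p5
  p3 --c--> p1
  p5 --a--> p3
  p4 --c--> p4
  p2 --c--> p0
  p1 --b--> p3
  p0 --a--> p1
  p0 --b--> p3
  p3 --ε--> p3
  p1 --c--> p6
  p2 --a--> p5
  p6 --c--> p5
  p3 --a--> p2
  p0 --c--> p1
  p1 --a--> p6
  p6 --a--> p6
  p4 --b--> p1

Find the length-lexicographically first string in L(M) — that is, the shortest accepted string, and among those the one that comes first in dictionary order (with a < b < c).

aac

A breadth-first search from p0 reaches an accepting state first via the path p0 → p1 → p6 → p5 on input aac.
No string of length < 3 is accepted (BFS exhausts all shorter strings without reaching an accepting state), and aac is the lexicographically least accepting string of length 3.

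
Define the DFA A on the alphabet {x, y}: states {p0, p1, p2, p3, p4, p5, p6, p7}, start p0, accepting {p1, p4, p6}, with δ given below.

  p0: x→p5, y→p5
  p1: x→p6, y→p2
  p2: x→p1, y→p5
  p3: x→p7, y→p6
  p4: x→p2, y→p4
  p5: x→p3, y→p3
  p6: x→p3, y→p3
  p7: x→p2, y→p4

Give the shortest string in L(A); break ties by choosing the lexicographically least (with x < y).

xxy

A breadth-first search from p0 reaches an accepting state first via the path p0 → p5 → p3 → p6 on input xxy.
No string of length < 3 is accepted (BFS exhausts all shorter strings without reaching an accepting state), and xxy is the lexicographically least accepting string of length 3.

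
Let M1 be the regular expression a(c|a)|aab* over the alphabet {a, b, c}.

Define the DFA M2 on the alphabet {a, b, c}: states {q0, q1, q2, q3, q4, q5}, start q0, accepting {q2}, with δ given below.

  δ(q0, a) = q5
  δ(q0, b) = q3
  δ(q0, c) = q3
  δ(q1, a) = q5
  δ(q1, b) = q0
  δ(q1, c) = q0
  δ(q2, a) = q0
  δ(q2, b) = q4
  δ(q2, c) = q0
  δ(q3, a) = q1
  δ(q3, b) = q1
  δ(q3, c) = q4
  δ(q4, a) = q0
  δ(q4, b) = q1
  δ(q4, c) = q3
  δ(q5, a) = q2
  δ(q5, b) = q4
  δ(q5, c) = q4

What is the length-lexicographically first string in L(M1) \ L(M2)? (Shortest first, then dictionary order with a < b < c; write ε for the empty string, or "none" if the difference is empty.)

The string ac is accepted by M1 but not by M2.
No shorter string lies in the difference, and ac is the lexicographically first length-2 string in L(M1) \ L(M2).

ac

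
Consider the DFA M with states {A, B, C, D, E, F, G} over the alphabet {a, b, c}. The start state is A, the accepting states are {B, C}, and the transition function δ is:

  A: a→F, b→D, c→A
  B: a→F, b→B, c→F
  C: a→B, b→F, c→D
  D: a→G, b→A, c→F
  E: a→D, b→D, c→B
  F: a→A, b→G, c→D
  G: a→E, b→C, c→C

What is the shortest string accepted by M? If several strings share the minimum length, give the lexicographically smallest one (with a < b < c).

abb

A breadth-first search from A reaches an accepting state first via the path A → F → G → C on input abb.
No string of length < 3 is accepted (BFS exhausts all shorter strings without reaching an accepting state), and abb is the lexicographically least accepting string of length 3.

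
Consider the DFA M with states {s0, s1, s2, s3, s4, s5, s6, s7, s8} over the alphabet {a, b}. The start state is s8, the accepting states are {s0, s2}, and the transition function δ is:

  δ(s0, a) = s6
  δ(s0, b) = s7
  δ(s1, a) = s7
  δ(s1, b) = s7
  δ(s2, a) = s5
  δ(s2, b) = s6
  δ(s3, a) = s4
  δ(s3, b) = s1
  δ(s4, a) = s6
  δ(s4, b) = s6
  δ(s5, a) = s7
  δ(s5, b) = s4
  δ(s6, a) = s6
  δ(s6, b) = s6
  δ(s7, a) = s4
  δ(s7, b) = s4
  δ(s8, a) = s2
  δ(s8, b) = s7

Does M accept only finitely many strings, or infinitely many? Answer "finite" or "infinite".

The useful states (reachable from s8 and able to reach an accepting state) are {s2, s8}.
Restricted to these states the transition graph has no cycle, so every accepting path has bounded length and L is finite.

finite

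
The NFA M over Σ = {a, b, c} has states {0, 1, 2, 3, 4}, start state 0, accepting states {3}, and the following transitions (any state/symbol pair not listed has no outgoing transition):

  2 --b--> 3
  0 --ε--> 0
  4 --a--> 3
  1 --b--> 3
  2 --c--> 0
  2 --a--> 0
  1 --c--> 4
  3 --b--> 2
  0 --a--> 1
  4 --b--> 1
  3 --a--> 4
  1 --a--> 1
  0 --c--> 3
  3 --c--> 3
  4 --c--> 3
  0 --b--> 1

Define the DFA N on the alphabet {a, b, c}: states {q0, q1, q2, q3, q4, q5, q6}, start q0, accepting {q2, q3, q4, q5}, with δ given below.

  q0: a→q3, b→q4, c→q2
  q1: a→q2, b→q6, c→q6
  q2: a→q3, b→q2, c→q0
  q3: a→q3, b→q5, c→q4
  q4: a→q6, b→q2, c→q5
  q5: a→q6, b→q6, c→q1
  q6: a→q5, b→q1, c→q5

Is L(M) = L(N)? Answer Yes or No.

No

The string cc is accepted by M but rejected by N.
So L(M) ≠ L(N).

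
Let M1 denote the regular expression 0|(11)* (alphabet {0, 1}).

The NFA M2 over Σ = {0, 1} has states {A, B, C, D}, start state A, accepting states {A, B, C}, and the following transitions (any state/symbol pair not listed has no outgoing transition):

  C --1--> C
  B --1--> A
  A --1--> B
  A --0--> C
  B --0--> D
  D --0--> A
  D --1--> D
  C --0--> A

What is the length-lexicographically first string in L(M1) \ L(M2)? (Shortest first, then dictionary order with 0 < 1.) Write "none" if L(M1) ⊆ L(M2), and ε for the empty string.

Converting the expression M1 to a DFA (subset construction, then merging equivalent states) gives the minimal DFA with states {r0, r1, r2, r3, r4}, start state r0, accepting states {r0, r1, r4} and transitions r0: 0→r1, 1→r2; r1: 0→r3, 1→r3; r2: 0→r3, 1→r4; r3: 0→r3, 1→r3; r4: 0→r3, 1→r2.
Exploring the product automaton M1 × M2 from the start pair (r0, A), following both machines on each input symbol, reaches 8 state pairs: (r0, A), (r1, C), (r2, B), (r3, A), (r3, C), (r3, D), (r4, A), (r3, B).
M1 accepts in {r0, r1, r4} and M2 accepts in {A, B, C}. The reachable pairs whose M1-component is accepting are (r0, A), (r1, C), (r4, A); in each of them the M2-component is accepting too, so the product for L(M1) \ L(M2) (M1-component accepting, M2-component rejecting) has no reachable accepting pair and the difference is empty.
So every string accepted by M1 is also accepted by M2: L(M1) \ L(M2) = ∅ and there is no such string.

none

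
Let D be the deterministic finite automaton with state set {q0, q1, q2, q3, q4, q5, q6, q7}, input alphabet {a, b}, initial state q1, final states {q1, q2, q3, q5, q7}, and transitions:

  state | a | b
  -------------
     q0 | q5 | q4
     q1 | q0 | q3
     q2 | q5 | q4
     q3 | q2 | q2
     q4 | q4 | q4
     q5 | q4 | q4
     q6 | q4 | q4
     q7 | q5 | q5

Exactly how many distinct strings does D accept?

7

The useful subgraph on states {q0, q1, q2, q3, q5} is acyclic, so L(D) is finite; the longest accepting path visits 4 useful states, giving maximum string length 3.
Counting accepting paths from q1 by length: 1 of length 0, 1 of length 1, 3 of length 2, 2 of length 3. Total 7.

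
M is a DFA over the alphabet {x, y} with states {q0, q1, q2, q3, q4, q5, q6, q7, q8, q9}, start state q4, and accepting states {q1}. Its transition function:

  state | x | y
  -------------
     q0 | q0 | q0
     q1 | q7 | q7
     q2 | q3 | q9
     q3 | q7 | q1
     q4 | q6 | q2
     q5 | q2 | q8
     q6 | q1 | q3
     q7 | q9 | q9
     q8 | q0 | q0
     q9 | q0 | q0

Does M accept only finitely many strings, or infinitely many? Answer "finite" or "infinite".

finite

The useful states (reachable from q4 and able to reach an accepting state) are {q1, q2, q3, q4, q6}.
Restricted to these states the transition graph has no cycle, so every accepting path has bounded length and L is finite.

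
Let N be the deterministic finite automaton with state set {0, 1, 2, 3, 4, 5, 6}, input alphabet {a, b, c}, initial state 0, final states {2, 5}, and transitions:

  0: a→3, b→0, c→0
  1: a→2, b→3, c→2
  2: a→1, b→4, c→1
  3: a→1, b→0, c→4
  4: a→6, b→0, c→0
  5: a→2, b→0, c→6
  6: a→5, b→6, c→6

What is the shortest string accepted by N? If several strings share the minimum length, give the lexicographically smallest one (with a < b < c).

aaa

A breadth-first search from 0 reaches an accepting state first via the path 0 → 3 → 1 → 2 on input aaa.
No string of length < 3 is accepted (BFS exhausts all shorter strings without reaching an accepting state), and aaa is the lexicographically least accepting string of length 3.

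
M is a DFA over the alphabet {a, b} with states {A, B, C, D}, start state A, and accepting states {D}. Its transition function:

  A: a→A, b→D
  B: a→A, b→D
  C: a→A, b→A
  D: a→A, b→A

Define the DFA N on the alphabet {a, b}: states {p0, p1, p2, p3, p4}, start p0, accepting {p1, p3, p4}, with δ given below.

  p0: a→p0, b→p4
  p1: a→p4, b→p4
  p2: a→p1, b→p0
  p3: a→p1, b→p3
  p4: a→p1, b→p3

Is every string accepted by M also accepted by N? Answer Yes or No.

Exploring the product automaton M × N from the start pair (A, p0), following both machines on each input symbol, reaches 6 state pairs: (A, p0), (D, p4), (A, p1), (A, p3), (A, p4), (D, p3).
M accepts in {D} and N accepts in {p1, p3, p4}. The reachable pairs whose M-component is accepting are (D, p4), (D, p3); in each of them the N-component is accepting too, so the product for L(M) \ L(N) (M-component accepting, N-component rejecting) has no reachable accepting pair and the difference is empty.
Hence every string in L(M) is also in L(N).

Yes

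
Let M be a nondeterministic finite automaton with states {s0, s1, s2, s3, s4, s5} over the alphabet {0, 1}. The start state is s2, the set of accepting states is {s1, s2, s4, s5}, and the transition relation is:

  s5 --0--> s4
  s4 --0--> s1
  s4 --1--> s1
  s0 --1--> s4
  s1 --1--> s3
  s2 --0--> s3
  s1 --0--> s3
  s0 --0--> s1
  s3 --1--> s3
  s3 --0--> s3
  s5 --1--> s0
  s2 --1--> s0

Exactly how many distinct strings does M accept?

5

The useful subgraph on states {s0, s1, s2, s4} is acyclic, so L(M) is finite; the longest accepting path visits 4 useful states, giving maximum string length 3.
Counting accepting paths from s2 by length: 1 of length 0, 2 of length 2, 2 of length 3. Total 5.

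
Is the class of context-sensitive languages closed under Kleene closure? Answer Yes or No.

An LBA guesses a factorisation of the input into blocks (marking block boundaries on a second track) and verifies each block with the LBA for L; this uses no space beyond the input, so L* is context-sensitive.
So the context-sensitive languages are closed under Kleene star.

Yes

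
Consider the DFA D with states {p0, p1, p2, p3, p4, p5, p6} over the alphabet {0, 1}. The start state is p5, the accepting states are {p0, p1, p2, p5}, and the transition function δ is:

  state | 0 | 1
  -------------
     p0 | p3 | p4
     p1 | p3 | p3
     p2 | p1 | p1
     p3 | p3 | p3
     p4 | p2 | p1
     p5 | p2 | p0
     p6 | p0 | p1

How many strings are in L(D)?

The useful subgraph on states {p0, p1, p2, p4, p5} is acyclic, so L(D) is finite; the longest accepting path visits 5 useful states, giving maximum string length 4.
Counting accepting paths from p5 by length: 1 of length 0, 2 of length 1, 2 of length 2, 2 of length 3, 2 of length 4. Total 9.

9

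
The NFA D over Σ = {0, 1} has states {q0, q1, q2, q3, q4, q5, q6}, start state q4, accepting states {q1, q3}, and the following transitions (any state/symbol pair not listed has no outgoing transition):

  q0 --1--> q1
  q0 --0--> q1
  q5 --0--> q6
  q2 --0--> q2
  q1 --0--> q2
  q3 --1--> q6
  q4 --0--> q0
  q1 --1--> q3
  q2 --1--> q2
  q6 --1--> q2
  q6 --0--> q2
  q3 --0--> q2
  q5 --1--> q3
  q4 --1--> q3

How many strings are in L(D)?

5

The useful subgraph on states {q0, q1, q3, q4} is acyclic, so L(D) is finite; the longest accepting path visits 4 useful states, giving maximum string length 3.
Counting accepting paths from q4 by length: 1 of length 1, 2 of length 2, 2 of length 3. Total 5.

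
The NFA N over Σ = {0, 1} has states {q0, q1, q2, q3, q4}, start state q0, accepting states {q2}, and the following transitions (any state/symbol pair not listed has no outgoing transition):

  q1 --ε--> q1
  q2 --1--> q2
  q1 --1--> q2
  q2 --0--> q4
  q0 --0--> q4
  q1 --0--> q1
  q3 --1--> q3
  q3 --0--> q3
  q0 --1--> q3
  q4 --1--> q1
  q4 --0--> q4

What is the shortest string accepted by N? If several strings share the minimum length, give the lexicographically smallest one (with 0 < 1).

011

A breadth-first search from q0 reaches an accepting state first via the path q0 → q4 → q1 → q2 on input 011.
No string of length < 3 is accepted (BFS exhausts all shorter strings without reaching an accepting state), and 011 is the lexicographically least accepting string of length 3.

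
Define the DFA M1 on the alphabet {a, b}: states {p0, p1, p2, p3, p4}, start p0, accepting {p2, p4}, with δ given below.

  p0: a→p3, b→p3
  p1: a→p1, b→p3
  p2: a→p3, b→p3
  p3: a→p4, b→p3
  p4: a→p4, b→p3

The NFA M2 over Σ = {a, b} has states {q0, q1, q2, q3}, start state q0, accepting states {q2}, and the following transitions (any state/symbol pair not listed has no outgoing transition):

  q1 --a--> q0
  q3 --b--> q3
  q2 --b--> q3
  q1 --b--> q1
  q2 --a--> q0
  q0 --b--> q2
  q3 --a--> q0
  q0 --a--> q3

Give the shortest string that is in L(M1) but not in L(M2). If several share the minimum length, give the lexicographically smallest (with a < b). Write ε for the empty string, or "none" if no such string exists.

aa

The string aa is accepted by M1 but not by M2.
No shorter string lies in the difference, and aa is the lexicographically first length-2 string in L(M1) \ L(M2).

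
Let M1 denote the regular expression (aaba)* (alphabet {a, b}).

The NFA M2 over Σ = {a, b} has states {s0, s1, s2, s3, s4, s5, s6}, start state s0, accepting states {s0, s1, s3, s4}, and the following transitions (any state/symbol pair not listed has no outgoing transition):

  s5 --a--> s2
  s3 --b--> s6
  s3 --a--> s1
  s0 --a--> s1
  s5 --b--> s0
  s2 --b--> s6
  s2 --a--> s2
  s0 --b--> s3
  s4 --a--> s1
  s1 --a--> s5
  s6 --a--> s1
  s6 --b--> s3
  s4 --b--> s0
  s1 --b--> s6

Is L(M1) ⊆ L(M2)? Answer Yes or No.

Converting the expression M1 to a DFA (subset construction, then merging equivalent states) gives the minimal DFA with states {r0, r1, r2, r3, r4}, start state r0, accepting states {r0} and transitions r0: a→r1, b→r2; r1: a→r3, b→r2; r2: a→r2, b→r2; r3: a→r2, b→r4; r4: a→r0, b→r2.
Exploring the product automaton M1 × M2 from the start pair (r0, s0), following both machines on each input symbol, reaches 14 state pairs: (r0, s0), (r1, s1), (r2, s3), (r3, s5), (r2, s6), (r2, s1), (r2, s2), (r4, s0), (r2, s5), (r0, s1), (r2, s0), (r1, s5), (r3, s2), (r4, s6).
M1 accepts in {r0} and M2 accepts in {s0, s1, s3, s4}. The reachable pairs whose M1-component is accepting are (r0, s0), (r0, s1); in each of them the M2-component is accepting too, so the product for L(M1) \ L(M2) (M1-component accepting, M2-component rejecting) has no reachable accepting pair and the difference is empty.
Hence every string in L(M1) is also in L(M2).

Yes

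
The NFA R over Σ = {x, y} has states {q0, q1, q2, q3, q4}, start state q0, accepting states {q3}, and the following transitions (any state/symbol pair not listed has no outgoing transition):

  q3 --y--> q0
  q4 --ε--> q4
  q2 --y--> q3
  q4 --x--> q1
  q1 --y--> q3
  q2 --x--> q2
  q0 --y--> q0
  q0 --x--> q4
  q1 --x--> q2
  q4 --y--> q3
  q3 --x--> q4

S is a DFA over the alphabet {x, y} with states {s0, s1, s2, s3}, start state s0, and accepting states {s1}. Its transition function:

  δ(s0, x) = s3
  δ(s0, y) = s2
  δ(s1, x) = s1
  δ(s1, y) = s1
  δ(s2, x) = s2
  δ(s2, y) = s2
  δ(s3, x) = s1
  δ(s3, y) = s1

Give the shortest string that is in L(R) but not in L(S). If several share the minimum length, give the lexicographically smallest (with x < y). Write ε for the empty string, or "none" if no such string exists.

The string yxy is accepted by R but not by S.
No shorter string lies in the difference, and yxy is the lexicographically first length-3 string in L(R) \ L(S).

yxy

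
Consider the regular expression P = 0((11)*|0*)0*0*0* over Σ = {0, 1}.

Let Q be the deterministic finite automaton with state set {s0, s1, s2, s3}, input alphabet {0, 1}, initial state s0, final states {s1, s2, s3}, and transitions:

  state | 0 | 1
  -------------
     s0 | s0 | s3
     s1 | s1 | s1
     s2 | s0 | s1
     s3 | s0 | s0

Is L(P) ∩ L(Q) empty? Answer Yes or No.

Converting the expression P to a DFA (subset construction, then merging equivalent states) gives the minimal DFA with states {p0, p1, p2, p3, p4}, start state p0, accepting states {p1, p3} and transitions p0: 0→p1, 1→p2; p1: 0→p3, 1→p4; p2: 0→p2, 1→p2; p3: 0→p3, 1→p2; p4: 0→p2, 1→p1.
Exploring the product automaton P × Q from the start pair (p0, s0), following both machines on each input symbol, reaches 6 state pairs: (p0, s0), (p1, s0), (p2, s3), (p3, s0), (p4, s3), (p2, s0).
P accepts in {p1, p3} and Q accepts in {s1, s2, s3}; no reachable pair has both components accepting, so no string drives both machines to acceptance simultaneously and L(P) ∩ L(Q) = ∅.
So no string is accepted by both, and the intersection is empty.

Yes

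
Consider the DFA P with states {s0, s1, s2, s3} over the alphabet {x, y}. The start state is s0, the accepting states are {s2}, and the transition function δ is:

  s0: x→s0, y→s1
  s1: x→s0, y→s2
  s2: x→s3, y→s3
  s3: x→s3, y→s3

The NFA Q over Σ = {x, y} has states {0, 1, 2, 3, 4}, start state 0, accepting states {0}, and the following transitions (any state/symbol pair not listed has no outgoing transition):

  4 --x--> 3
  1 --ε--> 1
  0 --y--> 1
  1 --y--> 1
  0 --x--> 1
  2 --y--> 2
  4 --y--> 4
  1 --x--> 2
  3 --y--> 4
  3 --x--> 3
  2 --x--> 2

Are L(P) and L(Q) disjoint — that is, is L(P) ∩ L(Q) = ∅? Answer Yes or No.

Exploring the product automaton P × Q from the start pair (s0, 0), following both machines on each input symbol, reaches 9 state pairs: (s0, 0), (s0, 1), (s1, 1), (s0, 2), (s2, 1), (s1, 2), (s3, 2), (s3, 1), (s2, 2).
P accepts in {s2} and Q accepts in {0}; no reachable pair has both components accepting, so no string drives both machines to acceptance simultaneously and L(P) ∩ L(Q) = ∅.
So no string is accepted by both, and the intersection is empty.

Yes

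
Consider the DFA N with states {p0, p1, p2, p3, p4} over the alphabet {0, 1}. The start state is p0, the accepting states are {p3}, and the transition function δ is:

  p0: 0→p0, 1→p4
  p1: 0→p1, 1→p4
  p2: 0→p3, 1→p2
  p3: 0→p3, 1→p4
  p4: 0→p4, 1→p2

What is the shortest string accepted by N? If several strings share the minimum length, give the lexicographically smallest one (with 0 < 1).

A breadth-first search from p0 reaches an accepting state first via the path p0 → p4 → p2 → p3 on input 110.
No string of length < 3 is accepted (BFS exhausts all shorter strings without reaching an accepting state), and 110 is the lexicographically least accepting string of length 3.

110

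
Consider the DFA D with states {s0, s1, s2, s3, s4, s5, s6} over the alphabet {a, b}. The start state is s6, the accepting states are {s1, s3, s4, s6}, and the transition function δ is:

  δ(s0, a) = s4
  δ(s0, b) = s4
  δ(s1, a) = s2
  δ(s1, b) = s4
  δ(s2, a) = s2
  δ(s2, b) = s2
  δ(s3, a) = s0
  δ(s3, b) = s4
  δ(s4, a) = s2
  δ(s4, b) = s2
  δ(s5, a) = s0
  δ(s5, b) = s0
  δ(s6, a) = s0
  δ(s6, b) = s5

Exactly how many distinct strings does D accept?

The useful subgraph on states {s0, s4, s5, s6} is acyclic, so L(D) is finite; the longest accepting path visits 4 useful states, giving maximum string length 3.
Counting accepting paths from s6 by length: 1 of length 0, 2 of length 2, 4 of length 3. Total 7.

7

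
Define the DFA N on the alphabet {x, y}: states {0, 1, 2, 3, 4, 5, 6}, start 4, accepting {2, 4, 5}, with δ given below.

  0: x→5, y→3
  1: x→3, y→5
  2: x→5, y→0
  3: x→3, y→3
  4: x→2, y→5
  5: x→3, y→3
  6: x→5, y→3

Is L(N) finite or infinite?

finite

The useful states (reachable from 4 and able to reach an accepting state) are {0, 2, 4, 5}.
Restricted to these states the transition graph has no cycle, so every accepting path has bounded length and L is finite.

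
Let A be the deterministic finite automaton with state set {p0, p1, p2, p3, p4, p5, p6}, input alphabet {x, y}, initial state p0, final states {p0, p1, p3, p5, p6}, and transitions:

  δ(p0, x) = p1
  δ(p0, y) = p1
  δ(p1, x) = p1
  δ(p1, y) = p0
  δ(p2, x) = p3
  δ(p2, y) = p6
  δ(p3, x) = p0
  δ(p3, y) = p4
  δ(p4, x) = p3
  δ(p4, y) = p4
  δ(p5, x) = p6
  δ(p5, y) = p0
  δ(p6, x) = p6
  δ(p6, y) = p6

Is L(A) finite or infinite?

infinite

State p0 is reachable from the start and can reach an accepting state, and it lies on the cycle p0 → p1 → p0.
Traversing that cycle any number of times yields accepted strings of unbounded length, so the language is infinite.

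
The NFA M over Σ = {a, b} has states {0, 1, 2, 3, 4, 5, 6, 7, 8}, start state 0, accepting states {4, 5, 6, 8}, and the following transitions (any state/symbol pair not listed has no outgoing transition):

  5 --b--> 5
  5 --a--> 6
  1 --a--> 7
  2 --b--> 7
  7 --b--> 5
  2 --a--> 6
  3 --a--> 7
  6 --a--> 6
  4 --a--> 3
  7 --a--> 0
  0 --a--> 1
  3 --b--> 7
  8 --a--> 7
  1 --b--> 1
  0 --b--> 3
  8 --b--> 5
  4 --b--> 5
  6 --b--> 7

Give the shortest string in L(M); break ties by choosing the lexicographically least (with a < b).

aab

A breadth-first search from 0 reaches an accepting state first via the path 0 → 1 → 7 → 5 on input aab.
No string of length < 3 is accepted (BFS exhausts all shorter strings without reaching an accepting state), and aab is the lexicographically least accepting string of length 3.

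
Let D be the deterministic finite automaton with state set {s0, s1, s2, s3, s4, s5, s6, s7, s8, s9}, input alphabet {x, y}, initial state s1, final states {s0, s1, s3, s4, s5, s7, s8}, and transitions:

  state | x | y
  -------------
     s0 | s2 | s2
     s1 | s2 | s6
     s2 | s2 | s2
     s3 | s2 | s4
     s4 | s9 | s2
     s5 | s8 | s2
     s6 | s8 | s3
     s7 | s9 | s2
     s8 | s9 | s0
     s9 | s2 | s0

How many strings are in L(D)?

7

The useful subgraph on states {s0, s1, s3, s4, s6, s8, s9} is acyclic, so L(D) is finite; the longest accepting path visits 6 useful states, giving maximum string length 5.
Counting accepting paths from s1 by length: 1 of length 0, 2 of length 2, 2 of length 3, 1 of length 4, 1 of length 5. Total 7.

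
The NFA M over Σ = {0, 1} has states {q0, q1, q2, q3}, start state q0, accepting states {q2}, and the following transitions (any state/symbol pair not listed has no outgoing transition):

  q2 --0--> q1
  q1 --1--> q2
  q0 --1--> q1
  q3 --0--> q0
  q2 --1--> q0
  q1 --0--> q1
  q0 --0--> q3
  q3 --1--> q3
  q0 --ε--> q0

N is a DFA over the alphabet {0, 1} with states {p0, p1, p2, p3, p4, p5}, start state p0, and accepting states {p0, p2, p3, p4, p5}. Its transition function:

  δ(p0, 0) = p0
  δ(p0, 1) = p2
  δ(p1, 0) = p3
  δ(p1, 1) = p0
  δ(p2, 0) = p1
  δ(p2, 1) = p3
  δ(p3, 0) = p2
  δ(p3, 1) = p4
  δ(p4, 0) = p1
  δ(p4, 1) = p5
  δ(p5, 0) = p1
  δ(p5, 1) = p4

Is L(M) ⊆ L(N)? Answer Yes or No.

Yes

Exploring the product automaton M × N from the start pair (q0, p0), following both machines on each input symbol, reaches 23 state pairs: (q0, p0), (q3, p0), (q1, p2), (q3, p2), (q1, p1), (q2, p3), (q0, p1), (q3, p3), (q1, p3), (q2, p0), (q0, p4), (q1, p0), (q0, p2), (q3, p4), (q2, p4), (q3, p1), (q1, p5), (q2, p2), (q3, p5), (q0, p5), (q0, p3), (q1, p4), (q2, p5).
M accepts in {q2} and N accepts in {p0, p2, p3, p4, p5}. The reachable pairs whose M-component is accepting are (q2, p3), (q2, p0), (q2, p4), (q2, p2), (q2, p5); in each of them the N-component is accepting too, so the product for L(M) \ L(N) (M-component accepting, N-component rejecting) has no reachable accepting pair and the difference is empty.
Hence every string in L(M) is also in L(N).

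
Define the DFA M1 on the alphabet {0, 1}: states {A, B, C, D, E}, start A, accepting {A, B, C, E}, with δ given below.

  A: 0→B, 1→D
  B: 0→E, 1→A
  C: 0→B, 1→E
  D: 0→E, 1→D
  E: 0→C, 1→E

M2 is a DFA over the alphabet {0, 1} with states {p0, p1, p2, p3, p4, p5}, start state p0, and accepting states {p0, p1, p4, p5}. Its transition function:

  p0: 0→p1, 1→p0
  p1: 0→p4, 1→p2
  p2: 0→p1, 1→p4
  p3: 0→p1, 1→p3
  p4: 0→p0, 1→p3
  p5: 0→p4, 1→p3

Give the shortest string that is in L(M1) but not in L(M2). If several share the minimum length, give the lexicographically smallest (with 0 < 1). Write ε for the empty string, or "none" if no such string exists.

01

The string 01 is accepted by M1 but not by M2.
No shorter string lies in the difference, and 01 is the lexicographically first length-2 string in L(M1) \ L(M2).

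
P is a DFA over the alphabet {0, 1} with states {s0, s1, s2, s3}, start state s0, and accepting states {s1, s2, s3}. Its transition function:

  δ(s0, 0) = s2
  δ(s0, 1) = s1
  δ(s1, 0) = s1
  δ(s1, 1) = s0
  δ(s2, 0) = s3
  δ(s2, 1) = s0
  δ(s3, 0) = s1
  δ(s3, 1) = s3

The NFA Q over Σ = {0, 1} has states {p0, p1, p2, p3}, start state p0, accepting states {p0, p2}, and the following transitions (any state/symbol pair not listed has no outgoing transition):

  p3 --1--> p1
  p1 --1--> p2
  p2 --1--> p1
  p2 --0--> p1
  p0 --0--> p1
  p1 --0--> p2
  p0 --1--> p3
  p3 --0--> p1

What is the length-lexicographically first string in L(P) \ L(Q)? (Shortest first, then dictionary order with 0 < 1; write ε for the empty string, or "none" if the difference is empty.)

The string 0 is accepted by P but not by Q.
No shorter string lies in the difference, and 0 is the lexicographically first length-1 string in L(P) \ L(Q).

0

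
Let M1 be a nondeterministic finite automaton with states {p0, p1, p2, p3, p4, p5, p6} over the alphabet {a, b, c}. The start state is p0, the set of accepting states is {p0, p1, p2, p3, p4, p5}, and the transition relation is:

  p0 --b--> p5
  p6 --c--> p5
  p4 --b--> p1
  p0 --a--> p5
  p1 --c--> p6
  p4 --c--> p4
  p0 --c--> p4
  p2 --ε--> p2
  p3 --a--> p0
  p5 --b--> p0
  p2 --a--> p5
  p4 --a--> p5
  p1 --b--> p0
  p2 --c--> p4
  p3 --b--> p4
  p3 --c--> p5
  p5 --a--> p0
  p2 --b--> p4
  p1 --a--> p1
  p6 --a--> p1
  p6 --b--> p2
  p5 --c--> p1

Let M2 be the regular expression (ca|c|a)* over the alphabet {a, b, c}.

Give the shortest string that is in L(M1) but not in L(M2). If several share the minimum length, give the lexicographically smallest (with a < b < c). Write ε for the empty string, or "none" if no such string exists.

b

The string b is accepted by M1 but not by M2.
No shorter string lies in the difference, and b is the lexicographically first length-1 string in L(M1) \ L(M2).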